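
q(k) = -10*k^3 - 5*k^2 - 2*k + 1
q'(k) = -30*k^2 - 10*k - 2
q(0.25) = 0.03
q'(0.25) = -6.38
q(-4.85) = 1033.93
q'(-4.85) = -659.18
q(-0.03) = 1.06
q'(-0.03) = -1.73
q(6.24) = -2635.87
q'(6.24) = -1232.53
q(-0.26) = 1.36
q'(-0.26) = -1.43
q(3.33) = -430.36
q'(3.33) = -367.97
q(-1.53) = 28.17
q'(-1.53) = -56.93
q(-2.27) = 96.75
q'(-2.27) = -133.89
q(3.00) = -320.00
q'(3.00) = -302.00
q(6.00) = -2351.00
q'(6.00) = -1142.00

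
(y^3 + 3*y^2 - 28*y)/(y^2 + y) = (y^2 + 3*y - 28)/(y + 1)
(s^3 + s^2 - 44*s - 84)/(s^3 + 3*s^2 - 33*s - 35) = (s^3 + s^2 - 44*s - 84)/(s^3 + 3*s^2 - 33*s - 35)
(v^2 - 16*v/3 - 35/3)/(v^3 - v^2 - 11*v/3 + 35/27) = 9*(v - 7)/(9*v^2 - 24*v + 7)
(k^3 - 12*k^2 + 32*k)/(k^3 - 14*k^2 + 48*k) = (k - 4)/(k - 6)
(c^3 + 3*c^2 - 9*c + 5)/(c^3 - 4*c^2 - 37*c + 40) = (c - 1)/(c - 8)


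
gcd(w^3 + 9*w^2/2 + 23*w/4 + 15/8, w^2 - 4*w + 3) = 1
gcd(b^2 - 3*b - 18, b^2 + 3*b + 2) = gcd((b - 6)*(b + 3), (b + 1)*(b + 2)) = 1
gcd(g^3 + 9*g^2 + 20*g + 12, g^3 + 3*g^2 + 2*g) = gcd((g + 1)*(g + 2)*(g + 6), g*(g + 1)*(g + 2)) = g^2 + 3*g + 2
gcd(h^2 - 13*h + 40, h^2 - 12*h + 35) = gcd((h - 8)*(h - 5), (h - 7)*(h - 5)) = h - 5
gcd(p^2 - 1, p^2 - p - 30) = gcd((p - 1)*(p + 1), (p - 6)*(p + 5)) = 1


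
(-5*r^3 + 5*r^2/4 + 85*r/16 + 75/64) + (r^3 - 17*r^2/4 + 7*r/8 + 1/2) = -4*r^3 - 3*r^2 + 99*r/16 + 107/64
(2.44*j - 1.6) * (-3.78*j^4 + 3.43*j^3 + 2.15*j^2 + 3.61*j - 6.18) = -9.2232*j^5 + 14.4172*j^4 - 0.242000000000001*j^3 + 5.3684*j^2 - 20.8552*j + 9.888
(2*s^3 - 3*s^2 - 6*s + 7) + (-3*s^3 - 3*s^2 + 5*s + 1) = -s^3 - 6*s^2 - s + 8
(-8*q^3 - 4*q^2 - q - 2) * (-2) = 16*q^3 + 8*q^2 + 2*q + 4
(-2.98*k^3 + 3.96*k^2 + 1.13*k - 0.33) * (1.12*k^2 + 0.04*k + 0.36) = -3.3376*k^5 + 4.316*k^4 + 0.3512*k^3 + 1.1012*k^2 + 0.3936*k - 0.1188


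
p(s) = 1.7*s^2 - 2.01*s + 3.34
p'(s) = 3.4*s - 2.01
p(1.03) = 3.07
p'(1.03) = 1.49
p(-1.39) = 9.42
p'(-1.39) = -6.74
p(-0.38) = 4.35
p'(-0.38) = -3.30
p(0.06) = 3.23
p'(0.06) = -1.81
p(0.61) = 2.75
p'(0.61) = 0.06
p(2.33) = 7.89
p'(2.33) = 5.91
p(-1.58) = 10.76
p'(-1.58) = -7.38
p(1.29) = 3.58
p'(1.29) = 2.38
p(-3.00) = 24.67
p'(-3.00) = -12.21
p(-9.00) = 159.13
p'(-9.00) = -32.61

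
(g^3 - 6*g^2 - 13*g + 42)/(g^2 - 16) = (g^3 - 6*g^2 - 13*g + 42)/(g^2 - 16)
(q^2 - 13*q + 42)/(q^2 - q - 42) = (q - 6)/(q + 6)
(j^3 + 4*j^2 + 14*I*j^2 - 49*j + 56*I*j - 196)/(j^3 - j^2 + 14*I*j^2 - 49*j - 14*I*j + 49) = (j + 4)/(j - 1)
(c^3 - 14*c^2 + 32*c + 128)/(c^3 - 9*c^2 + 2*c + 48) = (c - 8)/(c - 3)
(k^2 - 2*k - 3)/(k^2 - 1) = (k - 3)/(k - 1)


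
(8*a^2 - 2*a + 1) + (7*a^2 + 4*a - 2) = 15*a^2 + 2*a - 1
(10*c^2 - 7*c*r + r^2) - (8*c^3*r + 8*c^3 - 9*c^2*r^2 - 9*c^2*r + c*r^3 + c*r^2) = -8*c^3*r - 8*c^3 + 9*c^2*r^2 + 9*c^2*r + 10*c^2 - c*r^3 - c*r^2 - 7*c*r + r^2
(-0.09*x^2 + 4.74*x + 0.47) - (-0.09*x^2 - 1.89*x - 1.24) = 6.63*x + 1.71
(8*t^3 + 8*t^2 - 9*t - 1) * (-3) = -24*t^3 - 24*t^2 + 27*t + 3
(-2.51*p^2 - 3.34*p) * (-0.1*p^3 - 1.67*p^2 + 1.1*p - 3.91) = 0.251*p^5 + 4.5257*p^4 + 2.8168*p^3 + 6.1401*p^2 + 13.0594*p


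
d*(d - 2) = d^2 - 2*d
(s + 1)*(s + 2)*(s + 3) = s^3 + 6*s^2 + 11*s + 6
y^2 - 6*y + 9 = (y - 3)^2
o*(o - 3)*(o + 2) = o^3 - o^2 - 6*o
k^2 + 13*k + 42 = (k + 6)*(k + 7)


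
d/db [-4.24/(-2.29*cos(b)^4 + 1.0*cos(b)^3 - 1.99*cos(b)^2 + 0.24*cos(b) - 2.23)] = (38.8384*cos(b)^3 - 12.72*cos(b)^2 + 16.8752*cos(b) - 1.0176)*sin(b)/(2.29*cos(b)^4 - 1.0*cos(b)^3 + 1.99*cos(b)^2 - 0.24*cos(b) + 2.23)^2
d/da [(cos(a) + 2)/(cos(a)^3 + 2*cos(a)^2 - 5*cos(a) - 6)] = (19*cos(a)/2 + 4*cos(2*a) + cos(3*a)/2)*sin(a)/(cos(a)^3 + 2*cos(a)^2 - 5*cos(a) - 6)^2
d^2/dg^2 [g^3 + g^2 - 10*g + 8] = 6*g + 2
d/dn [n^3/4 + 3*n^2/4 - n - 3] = 3*n^2/4 + 3*n/2 - 1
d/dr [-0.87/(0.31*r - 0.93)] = 0.2697/(0.31*r - 0.93)^2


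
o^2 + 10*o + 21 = (o + 3)*(o + 7)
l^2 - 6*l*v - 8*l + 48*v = (l - 8)*(l - 6*v)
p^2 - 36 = (p - 6)*(p + 6)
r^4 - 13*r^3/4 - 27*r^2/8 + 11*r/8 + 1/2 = (r - 4)*(r - 1/2)*(r + 1/4)*(r + 1)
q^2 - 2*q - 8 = (q - 4)*(q + 2)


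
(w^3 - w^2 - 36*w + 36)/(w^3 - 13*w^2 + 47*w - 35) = (w^2 - 36)/(w^2 - 12*w + 35)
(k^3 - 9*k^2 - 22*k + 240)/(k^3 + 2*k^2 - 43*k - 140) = (k^2 - 14*k + 48)/(k^2 - 3*k - 28)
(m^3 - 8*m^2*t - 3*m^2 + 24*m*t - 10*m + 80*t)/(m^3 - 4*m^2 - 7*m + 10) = (m - 8*t)/(m - 1)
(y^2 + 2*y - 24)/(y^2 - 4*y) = (y + 6)/y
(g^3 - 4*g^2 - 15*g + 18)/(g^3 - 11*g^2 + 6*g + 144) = (g - 1)/(g - 8)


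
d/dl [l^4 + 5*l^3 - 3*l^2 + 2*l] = 4*l^3 + 15*l^2 - 6*l + 2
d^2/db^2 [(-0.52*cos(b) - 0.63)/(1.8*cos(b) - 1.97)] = (-3.88512*sin(b)^2 + 4.252048*cos(b) - 3.88512)/(5.832*cos(b)^3 - 19.1484*cos(b)^2 + 20.95686*cos(b) - 7.645373)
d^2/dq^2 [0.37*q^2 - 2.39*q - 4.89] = 0.740000000000000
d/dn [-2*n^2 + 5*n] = 5 - 4*n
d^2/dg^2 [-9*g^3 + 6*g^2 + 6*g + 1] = 12 - 54*g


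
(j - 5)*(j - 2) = j^2 - 7*j + 10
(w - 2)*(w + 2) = w^2 - 4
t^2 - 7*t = t*(t - 7)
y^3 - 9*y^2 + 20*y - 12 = (y - 6)*(y - 2)*(y - 1)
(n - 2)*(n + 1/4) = n^2 - 7*n/4 - 1/2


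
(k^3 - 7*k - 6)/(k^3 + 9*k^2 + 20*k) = (k^3 - 7*k - 6)/(k*(k^2 + 9*k + 20))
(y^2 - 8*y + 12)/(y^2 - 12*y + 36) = (y - 2)/(y - 6)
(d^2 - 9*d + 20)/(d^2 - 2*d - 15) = (d - 4)/(d + 3)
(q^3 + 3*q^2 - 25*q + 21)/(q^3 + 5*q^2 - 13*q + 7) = (q - 3)/(q - 1)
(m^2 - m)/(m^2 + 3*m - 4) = m/(m + 4)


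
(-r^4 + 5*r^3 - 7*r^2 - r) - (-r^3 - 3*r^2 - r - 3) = -r^4 + 6*r^3 - 4*r^2 + 3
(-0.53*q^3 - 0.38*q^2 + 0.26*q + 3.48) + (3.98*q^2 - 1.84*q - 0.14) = -0.53*q^3 + 3.6*q^2 - 1.58*q + 3.34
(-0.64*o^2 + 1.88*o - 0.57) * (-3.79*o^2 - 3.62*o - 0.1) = 2.4256*o^4 - 4.8084*o^3 - 4.5813*o^2 + 1.8754*o + 0.057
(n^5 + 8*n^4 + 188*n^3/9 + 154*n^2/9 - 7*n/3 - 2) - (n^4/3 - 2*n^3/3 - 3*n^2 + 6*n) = n^5 + 23*n^4/3 + 194*n^3/9 + 181*n^2/9 - 25*n/3 - 2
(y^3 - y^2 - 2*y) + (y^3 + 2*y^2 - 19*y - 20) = 2*y^3 + y^2 - 21*y - 20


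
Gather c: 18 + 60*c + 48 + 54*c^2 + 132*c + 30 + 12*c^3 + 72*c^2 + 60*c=12*c^3 + 126*c^2 + 252*c + 96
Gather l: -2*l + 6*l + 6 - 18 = 4*l - 12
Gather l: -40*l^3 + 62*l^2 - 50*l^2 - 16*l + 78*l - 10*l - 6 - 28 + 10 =-40*l^3 + 12*l^2 + 52*l - 24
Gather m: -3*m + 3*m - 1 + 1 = 0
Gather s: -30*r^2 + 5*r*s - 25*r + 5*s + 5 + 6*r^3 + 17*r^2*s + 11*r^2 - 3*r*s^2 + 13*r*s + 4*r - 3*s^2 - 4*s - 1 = 6*r^3 - 19*r^2 - 21*r + s^2*(-3*r - 3) + s*(17*r^2 + 18*r + 1) + 4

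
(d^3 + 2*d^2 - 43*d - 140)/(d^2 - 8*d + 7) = (d^2 + 9*d + 20)/(d - 1)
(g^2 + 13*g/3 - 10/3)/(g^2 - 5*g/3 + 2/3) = (g + 5)/(g - 1)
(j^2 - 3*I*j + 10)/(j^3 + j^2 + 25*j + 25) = (j + 2*I)/(j^2 + j*(1 + 5*I) + 5*I)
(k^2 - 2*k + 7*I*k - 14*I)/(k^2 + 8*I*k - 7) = (k - 2)/(k + I)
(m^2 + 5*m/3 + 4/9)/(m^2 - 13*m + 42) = (9*m^2 + 15*m + 4)/(9*(m^2 - 13*m + 42))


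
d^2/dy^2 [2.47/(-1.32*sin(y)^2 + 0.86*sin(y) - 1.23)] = (17.214912*sin(y)^4 - 8.411832*sin(y)^3 - 40.036724*sin(y)^2 + 19.43643*sin(y) + 4.36696)/(1.32*sin(y)^2 - 0.86*sin(y) + 1.23)^3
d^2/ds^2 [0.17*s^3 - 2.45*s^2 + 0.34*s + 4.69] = 1.02*s - 4.9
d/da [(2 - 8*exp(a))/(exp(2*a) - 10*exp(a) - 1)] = 4*(2*exp(2*a) - exp(a) + 7)*exp(a)/(exp(4*a) - 20*exp(3*a) + 98*exp(2*a) + 20*exp(a) + 1)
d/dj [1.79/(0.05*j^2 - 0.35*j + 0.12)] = (0.6265 - 0.179*j)/(0.05*j^2 - 0.35*j + 0.12)^2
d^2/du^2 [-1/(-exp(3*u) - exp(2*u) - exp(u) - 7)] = (2*(3*exp(2*u) + 2*exp(u) + 1)^2*exp(u) - (9*exp(2*u) + 4*exp(u) + 1)*(exp(3*u) + exp(2*u) + exp(u) + 7))*exp(u)/(exp(3*u) + exp(2*u) + exp(u) + 7)^3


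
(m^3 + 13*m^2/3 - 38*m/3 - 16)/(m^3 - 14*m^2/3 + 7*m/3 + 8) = (m + 6)/(m - 3)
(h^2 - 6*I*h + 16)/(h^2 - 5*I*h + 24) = (h + 2*I)/(h + 3*I)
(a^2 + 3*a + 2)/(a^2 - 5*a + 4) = (a^2 + 3*a + 2)/(a^2 - 5*a + 4)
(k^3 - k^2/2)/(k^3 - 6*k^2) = (k - 1/2)/(k - 6)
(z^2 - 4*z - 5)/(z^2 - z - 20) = (z + 1)/(z + 4)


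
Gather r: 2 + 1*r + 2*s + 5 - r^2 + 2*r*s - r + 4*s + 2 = -r^2 + 2*r*s + 6*s + 9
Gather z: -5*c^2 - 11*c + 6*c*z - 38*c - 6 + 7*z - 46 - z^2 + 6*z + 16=-5*c^2 - 49*c - z^2 + z*(6*c + 13) - 36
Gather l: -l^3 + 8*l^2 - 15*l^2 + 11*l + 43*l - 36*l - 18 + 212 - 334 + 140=-l^3 - 7*l^2 + 18*l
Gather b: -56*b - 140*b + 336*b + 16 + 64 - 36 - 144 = 140*b - 100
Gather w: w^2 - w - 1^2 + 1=w^2 - w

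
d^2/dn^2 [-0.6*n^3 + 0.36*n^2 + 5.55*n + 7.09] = 0.72 - 3.6*n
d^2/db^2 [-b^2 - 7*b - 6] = -2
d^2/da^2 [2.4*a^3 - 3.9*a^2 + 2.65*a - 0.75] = 14.4*a - 7.8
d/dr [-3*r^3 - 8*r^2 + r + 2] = -9*r^2 - 16*r + 1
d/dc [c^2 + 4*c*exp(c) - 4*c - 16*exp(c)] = 4*c*exp(c) + 2*c - 12*exp(c) - 4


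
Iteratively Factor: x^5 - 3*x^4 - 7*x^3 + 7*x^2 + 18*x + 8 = (x + 1)*(x^4 - 4*x^3 - 3*x^2 + 10*x + 8) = (x - 2)*(x + 1)*(x^3 - 2*x^2 - 7*x - 4) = (x - 2)*(x + 1)^2*(x^2 - 3*x - 4) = (x - 4)*(x - 2)*(x + 1)^2*(x + 1)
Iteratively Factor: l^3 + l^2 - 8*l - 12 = (l + 2)*(l^2 - l - 6) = (l + 2)^2*(l - 3)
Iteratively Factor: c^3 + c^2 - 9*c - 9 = (c + 1)*(c^2 - 9) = (c + 1)*(c + 3)*(c - 3)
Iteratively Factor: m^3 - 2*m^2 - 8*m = (m - 4)*(m^2 + 2*m) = (m - 4)*(m + 2)*(m)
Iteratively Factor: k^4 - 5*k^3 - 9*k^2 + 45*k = (k - 5)*(k^3 - 9*k) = (k - 5)*(k - 3)*(k^2 + 3*k) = k*(k - 5)*(k - 3)*(k + 3)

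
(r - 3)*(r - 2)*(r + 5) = r^3 - 19*r + 30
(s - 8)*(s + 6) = s^2 - 2*s - 48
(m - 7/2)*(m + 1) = m^2 - 5*m/2 - 7/2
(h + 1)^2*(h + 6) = h^3 + 8*h^2 + 13*h + 6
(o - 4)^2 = o^2 - 8*o + 16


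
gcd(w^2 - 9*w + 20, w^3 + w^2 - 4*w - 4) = 1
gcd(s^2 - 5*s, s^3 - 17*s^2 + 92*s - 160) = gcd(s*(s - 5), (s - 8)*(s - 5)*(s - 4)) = s - 5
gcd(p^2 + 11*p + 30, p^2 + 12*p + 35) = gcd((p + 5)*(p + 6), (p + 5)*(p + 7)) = p + 5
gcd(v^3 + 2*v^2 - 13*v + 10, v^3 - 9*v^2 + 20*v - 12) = v^2 - 3*v + 2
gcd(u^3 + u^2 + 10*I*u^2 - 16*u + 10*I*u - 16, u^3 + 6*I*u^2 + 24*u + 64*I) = u^2 + 10*I*u - 16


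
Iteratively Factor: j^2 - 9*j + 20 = (j - 4)*(j - 5)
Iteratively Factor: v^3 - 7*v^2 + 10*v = (v - 2)*(v^2 - 5*v) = v*(v - 2)*(v - 5)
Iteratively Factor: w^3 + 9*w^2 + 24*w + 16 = (w + 4)*(w^2 + 5*w + 4) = (w + 4)^2*(w + 1)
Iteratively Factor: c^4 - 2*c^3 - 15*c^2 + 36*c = (c - 3)*(c^3 + c^2 - 12*c) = c*(c - 3)*(c^2 + c - 12) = c*(c - 3)*(c + 4)*(c - 3)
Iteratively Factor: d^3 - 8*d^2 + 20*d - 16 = (d - 4)*(d^2 - 4*d + 4) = (d - 4)*(d - 2)*(d - 2)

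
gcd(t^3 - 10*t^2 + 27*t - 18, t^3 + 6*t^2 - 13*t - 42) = t - 3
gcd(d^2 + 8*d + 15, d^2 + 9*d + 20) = d + 5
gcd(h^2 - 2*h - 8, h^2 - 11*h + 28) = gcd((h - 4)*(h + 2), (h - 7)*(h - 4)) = h - 4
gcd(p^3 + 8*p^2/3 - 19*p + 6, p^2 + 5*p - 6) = p + 6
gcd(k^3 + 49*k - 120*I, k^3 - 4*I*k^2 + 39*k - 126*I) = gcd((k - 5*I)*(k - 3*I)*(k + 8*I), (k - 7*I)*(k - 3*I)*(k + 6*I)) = k - 3*I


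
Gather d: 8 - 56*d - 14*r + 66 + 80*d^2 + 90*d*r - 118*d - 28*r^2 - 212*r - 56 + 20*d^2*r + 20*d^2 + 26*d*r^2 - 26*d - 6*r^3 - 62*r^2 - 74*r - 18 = d^2*(20*r + 100) + d*(26*r^2 + 90*r - 200) - 6*r^3 - 90*r^2 - 300*r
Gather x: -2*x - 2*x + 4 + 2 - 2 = 4 - 4*x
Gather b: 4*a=4*a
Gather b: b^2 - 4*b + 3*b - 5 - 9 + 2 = b^2 - b - 12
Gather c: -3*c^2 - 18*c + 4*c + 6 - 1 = -3*c^2 - 14*c + 5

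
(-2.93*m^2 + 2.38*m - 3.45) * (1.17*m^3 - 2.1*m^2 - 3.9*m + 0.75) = -3.4281*m^5 + 8.9376*m^4 + 2.3925*m^3 - 4.2345*m^2 + 15.24*m - 2.5875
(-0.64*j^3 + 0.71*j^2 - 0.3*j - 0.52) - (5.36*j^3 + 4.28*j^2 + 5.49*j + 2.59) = -6.0*j^3 - 3.57*j^2 - 5.79*j - 3.11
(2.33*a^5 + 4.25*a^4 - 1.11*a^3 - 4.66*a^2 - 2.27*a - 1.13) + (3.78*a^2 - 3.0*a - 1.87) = 2.33*a^5 + 4.25*a^4 - 1.11*a^3 - 0.88*a^2 - 5.27*a - 3.0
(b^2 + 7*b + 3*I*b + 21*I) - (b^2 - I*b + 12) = 7*b + 4*I*b - 12 + 21*I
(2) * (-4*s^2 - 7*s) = -8*s^2 - 14*s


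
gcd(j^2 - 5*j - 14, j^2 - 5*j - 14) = j^2 - 5*j - 14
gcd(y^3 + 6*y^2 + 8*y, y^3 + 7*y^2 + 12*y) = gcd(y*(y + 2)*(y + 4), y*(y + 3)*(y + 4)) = y^2 + 4*y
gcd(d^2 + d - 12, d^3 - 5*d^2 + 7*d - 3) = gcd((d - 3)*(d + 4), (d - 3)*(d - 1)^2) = d - 3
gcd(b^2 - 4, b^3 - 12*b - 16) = b + 2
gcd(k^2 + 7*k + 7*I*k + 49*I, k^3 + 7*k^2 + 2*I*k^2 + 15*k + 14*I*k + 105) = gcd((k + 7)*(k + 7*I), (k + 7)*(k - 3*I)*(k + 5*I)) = k + 7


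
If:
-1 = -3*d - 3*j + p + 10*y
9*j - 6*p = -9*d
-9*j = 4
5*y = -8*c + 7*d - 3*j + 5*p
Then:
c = 275*y/24 + 127/72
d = 20*y/3 + 10/9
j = -4/9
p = 10*y + 1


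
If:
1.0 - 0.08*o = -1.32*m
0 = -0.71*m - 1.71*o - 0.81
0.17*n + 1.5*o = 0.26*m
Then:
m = -0.77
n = 0.20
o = -0.16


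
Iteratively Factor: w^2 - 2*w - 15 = (w + 3)*(w - 5)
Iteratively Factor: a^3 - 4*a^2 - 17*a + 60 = (a - 3)*(a^2 - a - 20) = (a - 5)*(a - 3)*(a + 4)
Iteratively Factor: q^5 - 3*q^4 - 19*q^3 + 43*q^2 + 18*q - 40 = (q - 2)*(q^4 - q^3 - 21*q^2 + q + 20) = (q - 2)*(q + 1)*(q^3 - 2*q^2 - 19*q + 20) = (q - 2)*(q - 1)*(q + 1)*(q^2 - q - 20) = (q - 5)*(q - 2)*(q - 1)*(q + 1)*(q + 4)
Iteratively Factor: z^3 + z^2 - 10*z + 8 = (z - 1)*(z^2 + 2*z - 8) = (z - 2)*(z - 1)*(z + 4)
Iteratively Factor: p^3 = (p)*(p^2) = p^2*(p)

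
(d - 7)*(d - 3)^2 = d^3 - 13*d^2 + 51*d - 63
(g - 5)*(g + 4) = g^2 - g - 20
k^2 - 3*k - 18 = (k - 6)*(k + 3)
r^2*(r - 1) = r^3 - r^2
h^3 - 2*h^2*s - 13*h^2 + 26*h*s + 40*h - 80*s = (h - 8)*(h - 5)*(h - 2*s)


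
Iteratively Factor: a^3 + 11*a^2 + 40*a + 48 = (a + 4)*(a^2 + 7*a + 12) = (a + 4)^2*(a + 3)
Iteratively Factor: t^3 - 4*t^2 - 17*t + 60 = (t + 4)*(t^2 - 8*t + 15) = (t - 5)*(t + 4)*(t - 3)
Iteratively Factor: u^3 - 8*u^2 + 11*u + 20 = (u + 1)*(u^2 - 9*u + 20) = (u - 5)*(u + 1)*(u - 4)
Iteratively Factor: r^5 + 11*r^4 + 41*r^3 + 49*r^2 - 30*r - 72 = (r + 4)*(r^4 + 7*r^3 + 13*r^2 - 3*r - 18) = (r - 1)*(r + 4)*(r^3 + 8*r^2 + 21*r + 18) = (r - 1)*(r + 3)*(r + 4)*(r^2 + 5*r + 6) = (r - 1)*(r + 2)*(r + 3)*(r + 4)*(r + 3)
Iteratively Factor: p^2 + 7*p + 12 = (p + 4)*(p + 3)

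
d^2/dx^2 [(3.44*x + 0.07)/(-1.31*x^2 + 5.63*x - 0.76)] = (-(2.62*x - 5.63)*(3.44*x + 0.07)*(5.24*x - 11.26) + (27.0384*x - 38.551)*(1.31*x^2 - 5.63*x + 0.76))/(1.31*x^2 - 5.63*x + 0.76)^3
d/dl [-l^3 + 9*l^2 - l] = -3*l^2 + 18*l - 1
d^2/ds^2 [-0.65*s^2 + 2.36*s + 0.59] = -1.30000000000000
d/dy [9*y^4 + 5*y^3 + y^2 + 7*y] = 36*y^3 + 15*y^2 + 2*y + 7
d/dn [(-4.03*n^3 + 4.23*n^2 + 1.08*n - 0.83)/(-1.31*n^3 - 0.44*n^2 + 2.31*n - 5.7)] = (7.3145*n^4 - 15.789*n^3 + 75.8976*n^2 - 48.9524*n - 4.2387)/(1.7161*n^6 + 1.1528*n^5 - 5.8586*n^4 + 12.9012*n^3 + 10.3521*n^2 - 26.334*n + 32.49)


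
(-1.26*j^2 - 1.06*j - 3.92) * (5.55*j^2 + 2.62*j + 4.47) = -6.993*j^4 - 9.1842*j^3 - 30.1654*j^2 - 15.0086*j - 17.5224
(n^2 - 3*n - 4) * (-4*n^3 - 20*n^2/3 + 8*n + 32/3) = -4*n^5 + 16*n^4/3 + 44*n^3 + 40*n^2/3 - 64*n - 128/3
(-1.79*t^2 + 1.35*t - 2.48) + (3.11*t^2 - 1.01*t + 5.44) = 1.32*t^2 + 0.34*t + 2.96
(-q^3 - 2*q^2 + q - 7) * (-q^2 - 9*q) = q^5 + 11*q^4 + 17*q^3 - 2*q^2 + 63*q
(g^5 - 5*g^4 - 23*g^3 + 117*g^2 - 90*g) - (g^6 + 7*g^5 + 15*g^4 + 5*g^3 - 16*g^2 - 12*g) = -g^6 - 6*g^5 - 20*g^4 - 28*g^3 + 133*g^2 - 78*g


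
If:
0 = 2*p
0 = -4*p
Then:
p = 0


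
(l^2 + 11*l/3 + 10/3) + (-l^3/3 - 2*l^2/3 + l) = -l^3/3 + l^2/3 + 14*l/3 + 10/3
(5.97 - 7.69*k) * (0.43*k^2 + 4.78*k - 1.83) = -3.3067*k^3 - 34.1911*k^2 + 42.6093*k - 10.9251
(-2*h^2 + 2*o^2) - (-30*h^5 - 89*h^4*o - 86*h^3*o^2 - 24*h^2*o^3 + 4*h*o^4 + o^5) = 30*h^5 + 89*h^4*o + 86*h^3*o^2 + 24*h^2*o^3 - 2*h^2 - 4*h*o^4 - o^5 + 2*o^2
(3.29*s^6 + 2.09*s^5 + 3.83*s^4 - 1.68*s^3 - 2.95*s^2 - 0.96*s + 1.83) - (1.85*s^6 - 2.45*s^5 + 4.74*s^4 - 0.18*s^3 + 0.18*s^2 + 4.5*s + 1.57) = 1.44*s^6 + 4.54*s^5 - 0.91*s^4 - 1.5*s^3 - 3.13*s^2 - 5.46*s + 0.26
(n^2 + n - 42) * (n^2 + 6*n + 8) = n^4 + 7*n^3 - 28*n^2 - 244*n - 336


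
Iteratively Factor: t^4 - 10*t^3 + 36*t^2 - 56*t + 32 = (t - 2)*(t^3 - 8*t^2 + 20*t - 16) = (t - 4)*(t - 2)*(t^2 - 4*t + 4) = (t - 4)*(t - 2)^2*(t - 2)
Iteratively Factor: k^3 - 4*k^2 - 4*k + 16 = (k - 2)*(k^2 - 2*k - 8) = (k - 2)*(k + 2)*(k - 4)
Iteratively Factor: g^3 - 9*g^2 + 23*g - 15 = (g - 1)*(g^2 - 8*g + 15) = (g - 3)*(g - 1)*(g - 5)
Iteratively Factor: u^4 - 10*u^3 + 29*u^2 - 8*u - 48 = (u - 4)*(u^3 - 6*u^2 + 5*u + 12) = (u - 4)*(u + 1)*(u^2 - 7*u + 12) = (u - 4)^2*(u + 1)*(u - 3)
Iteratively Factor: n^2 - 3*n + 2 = (n - 1)*(n - 2)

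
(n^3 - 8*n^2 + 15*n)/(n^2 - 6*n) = (n^2 - 8*n + 15)/(n - 6)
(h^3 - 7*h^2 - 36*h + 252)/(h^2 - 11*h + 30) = (h^2 - h - 42)/(h - 5)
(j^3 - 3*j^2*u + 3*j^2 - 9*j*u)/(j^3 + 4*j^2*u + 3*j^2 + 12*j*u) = (j - 3*u)/(j + 4*u)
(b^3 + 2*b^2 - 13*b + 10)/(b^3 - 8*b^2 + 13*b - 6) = (b^2 + 3*b - 10)/(b^2 - 7*b + 6)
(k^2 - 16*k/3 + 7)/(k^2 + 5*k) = (k^2 - 16*k/3 + 7)/(k*(k + 5))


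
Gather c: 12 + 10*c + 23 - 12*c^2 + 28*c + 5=-12*c^2 + 38*c + 40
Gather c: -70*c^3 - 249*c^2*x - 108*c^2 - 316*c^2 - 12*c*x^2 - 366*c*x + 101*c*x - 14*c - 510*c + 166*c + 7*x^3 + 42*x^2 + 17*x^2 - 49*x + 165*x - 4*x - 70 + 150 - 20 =-70*c^3 + c^2*(-249*x - 424) + c*(-12*x^2 - 265*x - 358) + 7*x^3 + 59*x^2 + 112*x + 60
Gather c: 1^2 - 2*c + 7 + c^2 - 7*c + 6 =c^2 - 9*c + 14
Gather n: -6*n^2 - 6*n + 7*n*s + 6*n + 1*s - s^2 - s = -6*n^2 + 7*n*s - s^2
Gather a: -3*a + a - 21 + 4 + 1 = -2*a - 16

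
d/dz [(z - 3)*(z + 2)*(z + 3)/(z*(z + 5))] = (z^4 + 10*z^3 + 19*z^2 + 36*z + 90)/(z^2*(z^2 + 10*z + 25))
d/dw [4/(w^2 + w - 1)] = 4*(-2*w - 1)/(w^2 + w - 1)^2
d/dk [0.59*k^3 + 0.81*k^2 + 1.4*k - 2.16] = 1.77*k^2 + 1.62*k + 1.4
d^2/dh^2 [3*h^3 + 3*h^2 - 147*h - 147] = 18*h + 6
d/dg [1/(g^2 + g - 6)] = (-2*g - 1)/(g^2 + g - 6)^2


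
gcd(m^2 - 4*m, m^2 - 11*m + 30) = 1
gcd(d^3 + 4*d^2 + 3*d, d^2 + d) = d^2 + d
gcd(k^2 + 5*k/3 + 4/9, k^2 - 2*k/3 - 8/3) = k + 4/3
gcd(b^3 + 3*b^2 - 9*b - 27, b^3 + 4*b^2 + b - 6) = b + 3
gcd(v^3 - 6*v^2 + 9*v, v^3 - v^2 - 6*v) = v^2 - 3*v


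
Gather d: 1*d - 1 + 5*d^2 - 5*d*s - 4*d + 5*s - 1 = 5*d^2 + d*(-5*s - 3) + 5*s - 2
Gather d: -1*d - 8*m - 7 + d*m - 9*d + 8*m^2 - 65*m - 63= d*(m - 10) + 8*m^2 - 73*m - 70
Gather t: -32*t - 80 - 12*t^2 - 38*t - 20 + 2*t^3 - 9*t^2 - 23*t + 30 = 2*t^3 - 21*t^2 - 93*t - 70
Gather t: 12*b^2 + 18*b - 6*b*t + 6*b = 12*b^2 - 6*b*t + 24*b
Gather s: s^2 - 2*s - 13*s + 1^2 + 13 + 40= s^2 - 15*s + 54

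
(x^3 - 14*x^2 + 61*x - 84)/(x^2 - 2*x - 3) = (x^2 - 11*x + 28)/(x + 1)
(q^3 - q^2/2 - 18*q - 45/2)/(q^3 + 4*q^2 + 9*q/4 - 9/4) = 2*(q - 5)/(2*q - 1)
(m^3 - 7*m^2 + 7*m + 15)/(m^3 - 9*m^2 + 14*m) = (m^3 - 7*m^2 + 7*m + 15)/(m*(m^2 - 9*m + 14))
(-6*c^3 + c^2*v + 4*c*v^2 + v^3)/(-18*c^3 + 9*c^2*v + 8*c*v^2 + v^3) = (2*c + v)/(6*c + v)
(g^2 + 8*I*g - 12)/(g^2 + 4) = (g + 6*I)/(g - 2*I)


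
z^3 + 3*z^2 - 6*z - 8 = (z - 2)*(z + 1)*(z + 4)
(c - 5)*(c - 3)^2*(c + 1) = c^4 - 10*c^3 + 28*c^2 - 6*c - 45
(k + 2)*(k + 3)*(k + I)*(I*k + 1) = I*k^4 + 5*I*k^3 + 7*I*k^2 + 5*I*k + 6*I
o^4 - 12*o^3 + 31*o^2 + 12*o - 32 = (o - 8)*(o - 4)*(o - 1)*(o + 1)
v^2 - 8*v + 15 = (v - 5)*(v - 3)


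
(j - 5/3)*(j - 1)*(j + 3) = j^3 + j^2/3 - 19*j/3 + 5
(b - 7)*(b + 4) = b^2 - 3*b - 28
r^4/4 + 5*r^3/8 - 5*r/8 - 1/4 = (r/4 + 1/2)*(r - 1)*(r + 1/2)*(r + 1)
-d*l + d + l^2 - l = (-d + l)*(l - 1)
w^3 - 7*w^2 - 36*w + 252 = (w - 7)*(w - 6)*(w + 6)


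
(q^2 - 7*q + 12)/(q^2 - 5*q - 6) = (-q^2 + 7*q - 12)/(-q^2 + 5*q + 6)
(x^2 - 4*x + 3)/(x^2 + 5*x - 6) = (x - 3)/(x + 6)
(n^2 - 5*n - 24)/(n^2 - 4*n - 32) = (n + 3)/(n + 4)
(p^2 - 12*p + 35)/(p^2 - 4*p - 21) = (p - 5)/(p + 3)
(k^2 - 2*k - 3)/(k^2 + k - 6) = (k^2 - 2*k - 3)/(k^2 + k - 6)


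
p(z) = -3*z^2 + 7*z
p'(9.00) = -47.00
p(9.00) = -180.00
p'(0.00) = 7.00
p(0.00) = 0.00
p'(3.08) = -11.48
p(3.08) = -6.90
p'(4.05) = -17.30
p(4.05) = -20.86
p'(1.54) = -2.24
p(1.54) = 3.67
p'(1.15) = 0.10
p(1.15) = 4.08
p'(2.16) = -5.96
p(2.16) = 1.12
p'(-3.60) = 28.60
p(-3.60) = -64.08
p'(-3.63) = 28.78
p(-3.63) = -64.94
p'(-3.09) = 25.54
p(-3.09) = -50.27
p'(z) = 7 - 6*z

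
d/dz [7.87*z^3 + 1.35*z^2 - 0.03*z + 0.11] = 23.61*z^2 + 2.7*z - 0.03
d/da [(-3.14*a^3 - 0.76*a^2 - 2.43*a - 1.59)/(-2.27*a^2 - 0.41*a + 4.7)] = (7.1278*a^4 + 2.5748*a^3 - 49.4785*a^2 - 14.3626*a - 12.0729)/(5.1529*a^4 + 1.8614*a^3 - 21.1699*a^2 - 3.854*a + 22.09)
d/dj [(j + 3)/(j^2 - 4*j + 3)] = (j^2 - 4*j - 2*(j - 2)*(j + 3) + 3)/(j^2 - 4*j + 3)^2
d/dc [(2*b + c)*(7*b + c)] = 9*b + 2*c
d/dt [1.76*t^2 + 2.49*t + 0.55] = 3.52*t + 2.49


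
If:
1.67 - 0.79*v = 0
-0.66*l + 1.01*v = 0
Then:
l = 3.23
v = 2.11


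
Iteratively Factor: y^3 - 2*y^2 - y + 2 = (y + 1)*(y^2 - 3*y + 2) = (y - 2)*(y + 1)*(y - 1)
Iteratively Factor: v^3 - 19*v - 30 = (v - 5)*(v^2 + 5*v + 6) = (v - 5)*(v + 3)*(v + 2)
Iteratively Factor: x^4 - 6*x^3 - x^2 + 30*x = (x - 3)*(x^3 - 3*x^2 - 10*x) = x*(x - 3)*(x^2 - 3*x - 10) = x*(x - 3)*(x + 2)*(x - 5)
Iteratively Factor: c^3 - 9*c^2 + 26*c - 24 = (c - 3)*(c^2 - 6*c + 8) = (c - 3)*(c - 2)*(c - 4)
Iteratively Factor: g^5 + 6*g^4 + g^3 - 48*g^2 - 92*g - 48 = (g - 3)*(g^4 + 9*g^3 + 28*g^2 + 36*g + 16) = (g - 3)*(g + 2)*(g^3 + 7*g^2 + 14*g + 8) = (g - 3)*(g + 2)^2*(g^2 + 5*g + 4) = (g - 3)*(g + 2)^2*(g + 4)*(g + 1)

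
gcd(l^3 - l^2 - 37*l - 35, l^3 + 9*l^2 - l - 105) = l + 5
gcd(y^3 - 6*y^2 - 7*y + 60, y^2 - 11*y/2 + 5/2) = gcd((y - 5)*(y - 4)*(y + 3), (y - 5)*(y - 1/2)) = y - 5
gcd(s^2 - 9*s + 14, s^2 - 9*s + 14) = s^2 - 9*s + 14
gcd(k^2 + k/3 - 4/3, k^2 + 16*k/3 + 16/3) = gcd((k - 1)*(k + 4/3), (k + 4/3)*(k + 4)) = k + 4/3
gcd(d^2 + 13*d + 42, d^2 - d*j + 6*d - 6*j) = d + 6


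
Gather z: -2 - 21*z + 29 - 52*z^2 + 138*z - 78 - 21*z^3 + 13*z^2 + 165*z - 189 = -21*z^3 - 39*z^2 + 282*z - 240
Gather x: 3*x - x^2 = -x^2 + 3*x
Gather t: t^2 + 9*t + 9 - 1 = t^2 + 9*t + 8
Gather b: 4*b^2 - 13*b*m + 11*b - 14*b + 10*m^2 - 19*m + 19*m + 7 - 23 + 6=4*b^2 + b*(-13*m - 3) + 10*m^2 - 10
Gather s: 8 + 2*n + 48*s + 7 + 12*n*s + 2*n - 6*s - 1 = 4*n + s*(12*n + 42) + 14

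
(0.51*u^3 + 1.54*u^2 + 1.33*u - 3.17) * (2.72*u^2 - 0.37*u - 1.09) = 1.3872*u^5 + 4.0001*u^4 + 2.4919*u^3 - 10.7931*u^2 - 0.2768*u + 3.4553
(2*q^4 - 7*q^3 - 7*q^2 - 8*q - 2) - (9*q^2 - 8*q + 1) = 2*q^4 - 7*q^3 - 16*q^2 - 3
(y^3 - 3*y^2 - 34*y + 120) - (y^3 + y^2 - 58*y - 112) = -4*y^2 + 24*y + 232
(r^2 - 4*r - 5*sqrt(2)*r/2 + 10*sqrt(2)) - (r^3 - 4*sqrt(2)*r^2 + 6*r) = -r^3 + r^2 + 4*sqrt(2)*r^2 - 10*r - 5*sqrt(2)*r/2 + 10*sqrt(2)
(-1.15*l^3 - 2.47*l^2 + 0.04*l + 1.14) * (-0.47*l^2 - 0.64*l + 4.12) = 0.5405*l^5 + 1.8969*l^4 - 3.176*l^3 - 10.7378*l^2 - 0.5648*l + 4.6968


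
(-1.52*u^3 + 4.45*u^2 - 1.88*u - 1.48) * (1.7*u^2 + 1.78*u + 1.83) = -2.584*u^5 + 4.8594*u^4 + 1.9434*u^3 + 2.2811*u^2 - 6.0748*u - 2.7084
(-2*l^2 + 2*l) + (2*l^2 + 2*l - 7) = 4*l - 7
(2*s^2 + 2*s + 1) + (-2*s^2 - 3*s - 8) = -s - 7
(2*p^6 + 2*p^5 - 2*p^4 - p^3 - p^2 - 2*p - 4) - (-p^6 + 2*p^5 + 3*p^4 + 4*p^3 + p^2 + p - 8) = 3*p^6 - 5*p^4 - 5*p^3 - 2*p^2 - 3*p + 4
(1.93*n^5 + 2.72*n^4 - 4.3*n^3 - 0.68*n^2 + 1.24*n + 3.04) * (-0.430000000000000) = -0.8299*n^5 - 1.1696*n^4 + 1.849*n^3 + 0.2924*n^2 - 0.5332*n - 1.3072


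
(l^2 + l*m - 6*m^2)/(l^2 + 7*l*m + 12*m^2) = (l - 2*m)/(l + 4*m)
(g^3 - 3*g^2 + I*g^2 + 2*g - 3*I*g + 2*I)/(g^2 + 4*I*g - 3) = (g^2 - 3*g + 2)/(g + 3*I)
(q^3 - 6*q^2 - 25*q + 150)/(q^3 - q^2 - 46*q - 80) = (q^2 - 11*q + 30)/(q^2 - 6*q - 16)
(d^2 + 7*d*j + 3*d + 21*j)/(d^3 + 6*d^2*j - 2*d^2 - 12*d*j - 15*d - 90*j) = (d + 7*j)/(d^2 + 6*d*j - 5*d - 30*j)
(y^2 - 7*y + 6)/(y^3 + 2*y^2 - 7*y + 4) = (y - 6)/(y^2 + 3*y - 4)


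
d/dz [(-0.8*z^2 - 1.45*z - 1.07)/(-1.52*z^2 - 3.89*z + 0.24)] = (0.908000000000001*z^2 - 3.6368*z - 4.5103)/(2.3104*z^4 + 11.8256*z^3 + 14.4025*z^2 - 1.8672*z + 0.0576)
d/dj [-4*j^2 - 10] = -8*j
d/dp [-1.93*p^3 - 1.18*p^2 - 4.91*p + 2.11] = -5.79*p^2 - 2.36*p - 4.91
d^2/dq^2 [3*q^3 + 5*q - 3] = 18*q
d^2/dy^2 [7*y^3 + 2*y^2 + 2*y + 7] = 42*y + 4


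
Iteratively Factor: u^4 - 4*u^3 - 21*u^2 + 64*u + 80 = (u - 5)*(u^3 + u^2 - 16*u - 16) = (u - 5)*(u + 1)*(u^2 - 16) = (u - 5)*(u + 1)*(u + 4)*(u - 4)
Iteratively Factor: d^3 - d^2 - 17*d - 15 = (d + 3)*(d^2 - 4*d - 5) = (d + 1)*(d + 3)*(d - 5)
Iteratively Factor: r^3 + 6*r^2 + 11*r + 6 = (r + 3)*(r^2 + 3*r + 2) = (r + 2)*(r + 3)*(r + 1)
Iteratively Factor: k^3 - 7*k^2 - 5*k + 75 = (k - 5)*(k^2 - 2*k - 15) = (k - 5)^2*(k + 3)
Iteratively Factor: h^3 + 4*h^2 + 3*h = (h + 1)*(h^2 + 3*h) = (h + 1)*(h + 3)*(h)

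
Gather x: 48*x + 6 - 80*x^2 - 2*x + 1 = -80*x^2 + 46*x + 7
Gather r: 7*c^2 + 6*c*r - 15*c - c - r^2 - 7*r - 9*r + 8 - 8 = 7*c^2 - 16*c - r^2 + r*(6*c - 16)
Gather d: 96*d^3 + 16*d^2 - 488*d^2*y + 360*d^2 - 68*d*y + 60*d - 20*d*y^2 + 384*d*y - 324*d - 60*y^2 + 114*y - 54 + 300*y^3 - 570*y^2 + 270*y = 96*d^3 + d^2*(376 - 488*y) + d*(-20*y^2 + 316*y - 264) + 300*y^3 - 630*y^2 + 384*y - 54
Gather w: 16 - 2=14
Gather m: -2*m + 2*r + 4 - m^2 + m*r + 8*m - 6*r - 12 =-m^2 + m*(r + 6) - 4*r - 8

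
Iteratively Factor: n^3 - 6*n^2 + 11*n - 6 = (n - 3)*(n^2 - 3*n + 2) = (n - 3)*(n - 1)*(n - 2)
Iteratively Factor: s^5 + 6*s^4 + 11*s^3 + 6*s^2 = (s + 2)*(s^4 + 4*s^3 + 3*s^2) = s*(s + 2)*(s^3 + 4*s^2 + 3*s) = s*(s + 2)*(s + 3)*(s^2 + s) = s*(s + 1)*(s + 2)*(s + 3)*(s)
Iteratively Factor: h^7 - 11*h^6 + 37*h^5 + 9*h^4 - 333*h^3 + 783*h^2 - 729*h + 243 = (h - 3)*(h^6 - 8*h^5 + 13*h^4 + 48*h^3 - 189*h^2 + 216*h - 81) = (h - 3)^2*(h^5 - 5*h^4 - 2*h^3 + 42*h^2 - 63*h + 27) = (h - 3)^2*(h - 1)*(h^4 - 4*h^3 - 6*h^2 + 36*h - 27) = (h - 3)^2*(h - 1)*(h + 3)*(h^3 - 7*h^2 + 15*h - 9) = (h - 3)^3*(h - 1)*(h + 3)*(h^2 - 4*h + 3) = (h - 3)^4*(h - 1)*(h + 3)*(h - 1)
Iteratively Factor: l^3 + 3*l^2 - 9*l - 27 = (l - 3)*(l^2 + 6*l + 9) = (l - 3)*(l + 3)*(l + 3)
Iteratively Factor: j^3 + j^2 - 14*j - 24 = (j + 2)*(j^2 - j - 12) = (j + 2)*(j + 3)*(j - 4)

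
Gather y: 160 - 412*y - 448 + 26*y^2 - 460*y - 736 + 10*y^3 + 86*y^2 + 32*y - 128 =10*y^3 + 112*y^2 - 840*y - 1152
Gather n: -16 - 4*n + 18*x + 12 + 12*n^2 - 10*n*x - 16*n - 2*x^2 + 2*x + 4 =12*n^2 + n*(-10*x - 20) - 2*x^2 + 20*x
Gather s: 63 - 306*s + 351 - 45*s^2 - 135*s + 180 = -45*s^2 - 441*s + 594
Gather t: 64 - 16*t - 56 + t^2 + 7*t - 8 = t^2 - 9*t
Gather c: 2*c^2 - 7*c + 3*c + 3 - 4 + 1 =2*c^2 - 4*c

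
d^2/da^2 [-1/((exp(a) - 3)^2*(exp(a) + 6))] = 9*(-exp(3*a) - 6*exp(2*a) - 21*exp(a) - 18)*exp(a)/(exp(7*a) + 6*exp(6*a) - 54*exp(5*a) - 216*exp(4*a) + 1377*exp(3*a) + 1458*exp(2*a) - 14580*exp(a) + 17496)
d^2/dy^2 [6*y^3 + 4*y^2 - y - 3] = 36*y + 8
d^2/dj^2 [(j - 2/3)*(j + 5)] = 2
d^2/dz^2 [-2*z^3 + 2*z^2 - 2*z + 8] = 4 - 12*z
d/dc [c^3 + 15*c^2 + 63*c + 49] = 3*c^2 + 30*c + 63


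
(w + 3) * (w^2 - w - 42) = w^3 + 2*w^2 - 45*w - 126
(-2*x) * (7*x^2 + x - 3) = -14*x^3 - 2*x^2 + 6*x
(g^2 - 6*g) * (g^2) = g^4 - 6*g^3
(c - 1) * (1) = c - 1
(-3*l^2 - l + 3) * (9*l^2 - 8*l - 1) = -27*l^4 + 15*l^3 + 38*l^2 - 23*l - 3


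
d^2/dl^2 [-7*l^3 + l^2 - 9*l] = 2 - 42*l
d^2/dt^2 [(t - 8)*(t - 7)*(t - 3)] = 6*t - 36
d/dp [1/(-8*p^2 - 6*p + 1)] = 2*(8*p + 3)/(8*p^2 + 6*p - 1)^2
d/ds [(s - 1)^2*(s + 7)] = (s - 1)*(3*s + 13)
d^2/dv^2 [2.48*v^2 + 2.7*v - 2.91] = 4.96000000000000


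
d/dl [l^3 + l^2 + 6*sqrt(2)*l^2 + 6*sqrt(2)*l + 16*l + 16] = 3*l^2 + 2*l + 12*sqrt(2)*l + 6*sqrt(2) + 16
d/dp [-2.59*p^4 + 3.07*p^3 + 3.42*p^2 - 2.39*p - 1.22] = -10.36*p^3 + 9.21*p^2 + 6.84*p - 2.39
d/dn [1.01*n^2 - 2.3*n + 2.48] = 2.02*n - 2.3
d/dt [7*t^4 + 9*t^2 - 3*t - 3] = 28*t^3 + 18*t - 3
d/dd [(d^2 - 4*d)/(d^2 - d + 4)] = (3*d^2 + 8*d - 16)/(d^4 - 2*d^3 + 9*d^2 - 8*d + 16)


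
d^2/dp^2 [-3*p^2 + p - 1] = -6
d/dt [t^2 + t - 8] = 2*t + 1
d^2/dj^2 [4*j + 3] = 0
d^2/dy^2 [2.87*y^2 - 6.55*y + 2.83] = 5.74000000000000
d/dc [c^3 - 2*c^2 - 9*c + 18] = 3*c^2 - 4*c - 9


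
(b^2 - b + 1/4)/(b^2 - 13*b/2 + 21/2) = (4*b^2 - 4*b + 1)/(2*(2*b^2 - 13*b + 21))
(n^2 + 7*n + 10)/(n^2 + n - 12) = (n^2 + 7*n + 10)/(n^2 + n - 12)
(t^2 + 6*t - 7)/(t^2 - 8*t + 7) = (t + 7)/(t - 7)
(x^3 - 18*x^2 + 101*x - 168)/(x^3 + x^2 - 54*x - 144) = (x^2 - 10*x + 21)/(x^2 + 9*x + 18)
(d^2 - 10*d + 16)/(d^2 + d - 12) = (d^2 - 10*d + 16)/(d^2 + d - 12)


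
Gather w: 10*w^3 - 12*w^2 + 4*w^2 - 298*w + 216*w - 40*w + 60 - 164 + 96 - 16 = 10*w^3 - 8*w^2 - 122*w - 24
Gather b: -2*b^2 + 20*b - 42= -2*b^2 + 20*b - 42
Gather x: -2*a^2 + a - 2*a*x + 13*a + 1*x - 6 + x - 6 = -2*a^2 + 14*a + x*(2 - 2*a) - 12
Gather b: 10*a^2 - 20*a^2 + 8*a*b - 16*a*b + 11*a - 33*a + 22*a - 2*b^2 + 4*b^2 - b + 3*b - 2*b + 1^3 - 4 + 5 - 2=-10*a^2 - 8*a*b + 2*b^2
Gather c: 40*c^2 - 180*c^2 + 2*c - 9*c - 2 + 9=-140*c^2 - 7*c + 7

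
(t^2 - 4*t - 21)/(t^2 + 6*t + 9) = (t - 7)/(t + 3)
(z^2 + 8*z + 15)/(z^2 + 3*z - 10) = (z + 3)/(z - 2)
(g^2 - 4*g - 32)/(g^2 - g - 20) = (g - 8)/(g - 5)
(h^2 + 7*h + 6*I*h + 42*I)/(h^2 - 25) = (h^2 + h*(7 + 6*I) + 42*I)/(h^2 - 25)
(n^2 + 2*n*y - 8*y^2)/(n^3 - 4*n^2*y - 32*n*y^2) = (-n + 2*y)/(n*(-n + 8*y))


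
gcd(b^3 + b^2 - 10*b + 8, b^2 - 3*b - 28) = b + 4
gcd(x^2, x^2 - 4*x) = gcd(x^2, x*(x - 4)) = x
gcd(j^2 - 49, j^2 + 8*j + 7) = j + 7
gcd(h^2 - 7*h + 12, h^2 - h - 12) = h - 4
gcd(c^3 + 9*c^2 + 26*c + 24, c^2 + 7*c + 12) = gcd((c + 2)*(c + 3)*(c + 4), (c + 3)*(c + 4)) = c^2 + 7*c + 12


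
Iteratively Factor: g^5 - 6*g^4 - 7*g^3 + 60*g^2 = (g - 4)*(g^4 - 2*g^3 - 15*g^2) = g*(g - 4)*(g^3 - 2*g^2 - 15*g) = g*(g - 5)*(g - 4)*(g^2 + 3*g) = g*(g - 5)*(g - 4)*(g + 3)*(g)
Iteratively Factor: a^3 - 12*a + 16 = (a + 4)*(a^2 - 4*a + 4) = (a - 2)*(a + 4)*(a - 2)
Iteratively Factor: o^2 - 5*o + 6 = (o - 2)*(o - 3)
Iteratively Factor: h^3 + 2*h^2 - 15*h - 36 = (h - 4)*(h^2 + 6*h + 9) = (h - 4)*(h + 3)*(h + 3)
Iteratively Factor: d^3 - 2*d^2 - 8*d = (d + 2)*(d^2 - 4*d) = d*(d + 2)*(d - 4)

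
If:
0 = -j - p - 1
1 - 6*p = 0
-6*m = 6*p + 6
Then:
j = -7/6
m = -7/6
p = 1/6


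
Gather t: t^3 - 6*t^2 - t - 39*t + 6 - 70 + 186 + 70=t^3 - 6*t^2 - 40*t + 192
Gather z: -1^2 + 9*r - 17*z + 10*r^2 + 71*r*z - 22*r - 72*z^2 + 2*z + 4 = 10*r^2 - 13*r - 72*z^2 + z*(71*r - 15) + 3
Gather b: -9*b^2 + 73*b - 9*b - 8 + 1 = -9*b^2 + 64*b - 7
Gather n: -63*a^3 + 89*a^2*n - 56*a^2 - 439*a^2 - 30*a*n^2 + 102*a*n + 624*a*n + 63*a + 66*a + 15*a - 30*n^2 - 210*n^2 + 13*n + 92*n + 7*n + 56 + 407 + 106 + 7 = -63*a^3 - 495*a^2 + 144*a + n^2*(-30*a - 240) + n*(89*a^2 + 726*a + 112) + 576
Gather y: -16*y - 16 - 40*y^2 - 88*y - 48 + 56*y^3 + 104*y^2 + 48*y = 56*y^3 + 64*y^2 - 56*y - 64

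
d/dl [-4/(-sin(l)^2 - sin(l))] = -(8/tan(l) + 4*cos(l)/sin(l)^2)/(sin(l) + 1)^2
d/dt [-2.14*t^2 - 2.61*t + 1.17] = -4.28*t - 2.61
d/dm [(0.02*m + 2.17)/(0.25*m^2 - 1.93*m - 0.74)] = (-0.005*m^2 - 1.085*m + 4.1733)/(0.0625*m^4 - 0.965*m^3 + 3.3549*m^2 + 2.8564*m + 0.5476)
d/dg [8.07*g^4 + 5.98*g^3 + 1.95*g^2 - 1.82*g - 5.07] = 32.28*g^3 + 17.94*g^2 + 3.9*g - 1.82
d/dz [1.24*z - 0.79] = 1.24000000000000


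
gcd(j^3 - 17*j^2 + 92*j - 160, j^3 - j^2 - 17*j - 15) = j - 5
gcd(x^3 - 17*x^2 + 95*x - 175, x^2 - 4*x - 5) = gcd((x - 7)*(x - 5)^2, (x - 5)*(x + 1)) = x - 5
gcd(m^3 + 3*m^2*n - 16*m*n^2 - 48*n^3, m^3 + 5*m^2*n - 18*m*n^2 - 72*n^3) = m^2 - m*n - 12*n^2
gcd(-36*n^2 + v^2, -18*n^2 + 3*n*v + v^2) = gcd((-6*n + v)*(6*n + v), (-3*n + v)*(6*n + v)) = 6*n + v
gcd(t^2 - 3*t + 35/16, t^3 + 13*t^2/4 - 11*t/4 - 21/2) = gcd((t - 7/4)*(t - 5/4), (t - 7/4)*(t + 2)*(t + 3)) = t - 7/4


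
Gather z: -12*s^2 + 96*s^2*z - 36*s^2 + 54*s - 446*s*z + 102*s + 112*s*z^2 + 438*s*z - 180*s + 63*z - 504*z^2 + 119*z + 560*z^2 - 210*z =-48*s^2 - 24*s + z^2*(112*s + 56) + z*(96*s^2 - 8*s - 28)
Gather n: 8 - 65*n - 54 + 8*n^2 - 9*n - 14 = 8*n^2 - 74*n - 60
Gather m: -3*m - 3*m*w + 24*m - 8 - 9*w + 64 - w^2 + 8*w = m*(21 - 3*w) - w^2 - w + 56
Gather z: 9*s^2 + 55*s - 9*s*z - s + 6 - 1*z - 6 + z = 9*s^2 - 9*s*z + 54*s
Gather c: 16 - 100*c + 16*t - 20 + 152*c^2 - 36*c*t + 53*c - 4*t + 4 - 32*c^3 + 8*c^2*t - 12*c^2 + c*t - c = -32*c^3 + c^2*(8*t + 140) + c*(-35*t - 48) + 12*t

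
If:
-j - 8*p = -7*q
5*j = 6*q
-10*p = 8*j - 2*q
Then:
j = 0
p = 0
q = 0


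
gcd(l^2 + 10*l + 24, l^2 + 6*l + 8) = l + 4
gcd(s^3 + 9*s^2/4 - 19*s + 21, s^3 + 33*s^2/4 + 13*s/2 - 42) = s^2 + 17*s/4 - 21/2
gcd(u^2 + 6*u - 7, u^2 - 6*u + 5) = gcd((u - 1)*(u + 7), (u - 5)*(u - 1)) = u - 1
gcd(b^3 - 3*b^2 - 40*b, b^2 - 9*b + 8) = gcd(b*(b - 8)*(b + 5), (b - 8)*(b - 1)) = b - 8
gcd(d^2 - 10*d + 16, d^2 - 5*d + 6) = d - 2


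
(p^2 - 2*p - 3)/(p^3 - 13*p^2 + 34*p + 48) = (p - 3)/(p^2 - 14*p + 48)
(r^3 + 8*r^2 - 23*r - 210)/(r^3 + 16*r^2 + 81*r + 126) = (r - 5)/(r + 3)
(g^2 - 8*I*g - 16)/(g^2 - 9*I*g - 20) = (g - 4*I)/(g - 5*I)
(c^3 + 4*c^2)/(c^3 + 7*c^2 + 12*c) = c/(c + 3)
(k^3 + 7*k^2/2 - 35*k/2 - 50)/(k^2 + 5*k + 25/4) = 2*(k^2 + k - 20)/(2*k + 5)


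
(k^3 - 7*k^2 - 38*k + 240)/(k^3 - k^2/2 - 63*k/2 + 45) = 2*(k - 8)/(2*k - 3)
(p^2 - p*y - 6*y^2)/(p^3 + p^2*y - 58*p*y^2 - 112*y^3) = (-p + 3*y)/(-p^2 + p*y + 56*y^2)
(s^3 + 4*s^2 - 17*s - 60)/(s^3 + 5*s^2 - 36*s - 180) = (s^2 - s - 12)/(s^2 - 36)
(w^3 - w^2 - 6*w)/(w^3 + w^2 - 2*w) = (w - 3)/(w - 1)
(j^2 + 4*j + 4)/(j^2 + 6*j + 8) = (j + 2)/(j + 4)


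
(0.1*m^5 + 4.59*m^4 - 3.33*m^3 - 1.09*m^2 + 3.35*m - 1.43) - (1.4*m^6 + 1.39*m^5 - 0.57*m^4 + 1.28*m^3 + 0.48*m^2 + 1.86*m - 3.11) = -1.4*m^6 - 1.29*m^5 + 5.16*m^4 - 4.61*m^3 - 1.57*m^2 + 1.49*m + 1.68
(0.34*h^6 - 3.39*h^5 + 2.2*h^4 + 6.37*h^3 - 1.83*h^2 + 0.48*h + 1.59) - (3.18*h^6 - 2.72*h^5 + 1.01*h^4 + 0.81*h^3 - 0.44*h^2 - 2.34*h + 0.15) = -2.84*h^6 - 0.67*h^5 + 1.19*h^4 + 5.56*h^3 - 1.39*h^2 + 2.82*h + 1.44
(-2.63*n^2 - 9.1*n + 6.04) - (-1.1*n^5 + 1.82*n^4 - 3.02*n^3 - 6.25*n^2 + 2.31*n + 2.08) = 1.1*n^5 - 1.82*n^4 + 3.02*n^3 + 3.62*n^2 - 11.41*n + 3.96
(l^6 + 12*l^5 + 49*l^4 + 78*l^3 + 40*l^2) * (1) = l^6 + 12*l^5 + 49*l^4 + 78*l^3 + 40*l^2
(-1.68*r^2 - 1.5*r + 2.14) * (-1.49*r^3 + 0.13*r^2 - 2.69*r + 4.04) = 2.5032*r^5 + 2.0166*r^4 + 1.1356*r^3 - 2.474*r^2 - 11.8166*r + 8.6456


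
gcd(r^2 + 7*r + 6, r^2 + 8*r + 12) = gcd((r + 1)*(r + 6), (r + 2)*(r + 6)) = r + 6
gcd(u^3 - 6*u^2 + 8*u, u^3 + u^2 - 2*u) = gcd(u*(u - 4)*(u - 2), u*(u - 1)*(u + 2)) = u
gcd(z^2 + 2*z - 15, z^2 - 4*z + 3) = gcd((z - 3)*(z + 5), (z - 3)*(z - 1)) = z - 3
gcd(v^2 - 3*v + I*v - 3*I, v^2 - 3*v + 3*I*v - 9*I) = v - 3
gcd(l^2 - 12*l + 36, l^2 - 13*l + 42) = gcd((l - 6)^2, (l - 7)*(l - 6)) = l - 6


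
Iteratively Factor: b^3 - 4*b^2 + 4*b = (b)*(b^2 - 4*b + 4) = b*(b - 2)*(b - 2)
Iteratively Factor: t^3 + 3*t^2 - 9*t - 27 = (t + 3)*(t^2 - 9) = (t + 3)^2*(t - 3)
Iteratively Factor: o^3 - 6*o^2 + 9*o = (o - 3)*(o^2 - 3*o) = o*(o - 3)*(o - 3)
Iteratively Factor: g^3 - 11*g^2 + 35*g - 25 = (g - 1)*(g^2 - 10*g + 25) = (g - 5)*(g - 1)*(g - 5)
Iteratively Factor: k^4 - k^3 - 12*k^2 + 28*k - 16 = (k - 2)*(k^3 + k^2 - 10*k + 8) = (k - 2)^2*(k^2 + 3*k - 4) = (k - 2)^2*(k + 4)*(k - 1)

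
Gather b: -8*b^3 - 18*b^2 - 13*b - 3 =-8*b^3 - 18*b^2 - 13*b - 3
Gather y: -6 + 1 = -5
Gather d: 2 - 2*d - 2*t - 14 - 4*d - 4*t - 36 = -6*d - 6*t - 48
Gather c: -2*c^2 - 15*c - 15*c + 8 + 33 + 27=-2*c^2 - 30*c + 68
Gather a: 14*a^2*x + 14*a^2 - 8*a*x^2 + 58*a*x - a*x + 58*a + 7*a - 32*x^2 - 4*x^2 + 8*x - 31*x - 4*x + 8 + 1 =a^2*(14*x + 14) + a*(-8*x^2 + 57*x + 65) - 36*x^2 - 27*x + 9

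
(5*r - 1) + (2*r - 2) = 7*r - 3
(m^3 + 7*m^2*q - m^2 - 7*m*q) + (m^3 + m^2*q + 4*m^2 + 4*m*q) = 2*m^3 + 8*m^2*q + 3*m^2 - 3*m*q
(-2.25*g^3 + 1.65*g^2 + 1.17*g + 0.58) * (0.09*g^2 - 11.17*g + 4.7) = -0.2025*g^5 + 25.281*g^4 - 28.9002*g^3 - 5.2617*g^2 - 0.9796*g + 2.726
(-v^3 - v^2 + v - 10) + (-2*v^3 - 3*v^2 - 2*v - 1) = -3*v^3 - 4*v^2 - v - 11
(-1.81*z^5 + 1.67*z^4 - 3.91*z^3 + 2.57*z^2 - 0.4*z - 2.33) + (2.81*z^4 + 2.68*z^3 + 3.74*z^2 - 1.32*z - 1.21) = -1.81*z^5 + 4.48*z^4 - 1.23*z^3 + 6.31*z^2 - 1.72*z - 3.54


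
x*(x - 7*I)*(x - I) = x^3 - 8*I*x^2 - 7*x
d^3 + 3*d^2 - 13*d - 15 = (d - 3)*(d + 1)*(d + 5)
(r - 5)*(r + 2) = r^2 - 3*r - 10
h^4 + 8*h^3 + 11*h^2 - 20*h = h*(h - 1)*(h + 4)*(h + 5)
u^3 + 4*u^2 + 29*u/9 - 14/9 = (u - 1/3)*(u + 2)*(u + 7/3)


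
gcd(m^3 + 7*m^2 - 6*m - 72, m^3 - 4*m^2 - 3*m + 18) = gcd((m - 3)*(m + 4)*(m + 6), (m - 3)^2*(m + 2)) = m - 3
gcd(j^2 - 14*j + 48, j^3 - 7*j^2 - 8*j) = j - 8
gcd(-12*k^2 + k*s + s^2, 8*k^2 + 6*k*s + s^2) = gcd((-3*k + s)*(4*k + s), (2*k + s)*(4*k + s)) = 4*k + s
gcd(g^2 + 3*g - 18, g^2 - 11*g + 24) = g - 3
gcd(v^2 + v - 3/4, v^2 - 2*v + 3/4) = v - 1/2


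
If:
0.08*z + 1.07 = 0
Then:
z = -13.38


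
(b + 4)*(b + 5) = b^2 + 9*b + 20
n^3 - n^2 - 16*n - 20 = (n - 5)*(n + 2)^2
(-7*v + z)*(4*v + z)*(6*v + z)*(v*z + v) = -168*v^4*z - 168*v^4 - 46*v^3*z^2 - 46*v^3*z + 3*v^2*z^3 + 3*v^2*z^2 + v*z^4 + v*z^3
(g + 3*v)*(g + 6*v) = g^2 + 9*g*v + 18*v^2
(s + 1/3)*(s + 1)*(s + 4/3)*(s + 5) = s^4 + 23*s^3/3 + 139*s^2/9 + 11*s + 20/9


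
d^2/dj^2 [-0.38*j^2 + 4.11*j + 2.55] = -0.760000000000000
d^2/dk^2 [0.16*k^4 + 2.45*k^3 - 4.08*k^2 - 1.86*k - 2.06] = 1.92*k^2 + 14.7*k - 8.16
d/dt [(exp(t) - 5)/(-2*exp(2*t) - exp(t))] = (2*exp(2*t) - 20*exp(t) - 5)*exp(-t)/(4*exp(2*t) + 4*exp(t) + 1)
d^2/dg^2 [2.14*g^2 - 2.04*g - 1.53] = 4.28000000000000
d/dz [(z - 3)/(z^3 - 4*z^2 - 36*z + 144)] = (z^3 - 4*z^2 - 36*z + (z - 3)*(-3*z^2 + 8*z + 36) + 144)/(z^3 - 4*z^2 - 36*z + 144)^2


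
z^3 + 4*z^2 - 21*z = z*(z - 3)*(z + 7)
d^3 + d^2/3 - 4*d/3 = d*(d - 1)*(d + 4/3)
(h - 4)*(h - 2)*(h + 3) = h^3 - 3*h^2 - 10*h + 24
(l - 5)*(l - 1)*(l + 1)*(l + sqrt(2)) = l^4 - 5*l^3 + sqrt(2)*l^3 - 5*sqrt(2)*l^2 - l^2 - sqrt(2)*l + 5*l + 5*sqrt(2)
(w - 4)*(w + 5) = w^2 + w - 20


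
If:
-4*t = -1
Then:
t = 1/4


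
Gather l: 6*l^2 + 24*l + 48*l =6*l^2 + 72*l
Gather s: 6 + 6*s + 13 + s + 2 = 7*s + 21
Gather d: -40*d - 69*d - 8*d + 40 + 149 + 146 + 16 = 351 - 117*d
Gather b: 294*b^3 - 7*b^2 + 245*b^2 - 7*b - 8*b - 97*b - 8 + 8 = 294*b^3 + 238*b^2 - 112*b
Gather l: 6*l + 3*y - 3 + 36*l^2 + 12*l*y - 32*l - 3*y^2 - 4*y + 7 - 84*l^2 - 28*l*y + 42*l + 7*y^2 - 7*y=-48*l^2 + l*(16 - 16*y) + 4*y^2 - 8*y + 4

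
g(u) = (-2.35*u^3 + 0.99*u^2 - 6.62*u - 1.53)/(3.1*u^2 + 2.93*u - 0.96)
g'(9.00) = -0.72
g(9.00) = -6.13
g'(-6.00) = -0.63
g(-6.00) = 6.25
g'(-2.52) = 0.86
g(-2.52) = 5.21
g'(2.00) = -0.27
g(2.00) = -1.71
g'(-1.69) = 10.55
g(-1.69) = 8.10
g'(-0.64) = 8.46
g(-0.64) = -2.38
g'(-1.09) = 207.67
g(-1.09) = -21.05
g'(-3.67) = -0.28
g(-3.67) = 5.07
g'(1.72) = -0.12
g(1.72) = -1.66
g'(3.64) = -0.58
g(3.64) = -2.48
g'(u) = (-6.2*u - 2.93)*(-2.35*u^3 + 0.99*u^2 - 6.62*u - 1.53)/(3.1*u^2 + 2.93*u - 0.96)^2 + (-7.05*u^2 + 1.98*u - 6.62)/(3.1*u^2 + 2.93*u - 0.96)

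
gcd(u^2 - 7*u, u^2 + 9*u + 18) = 1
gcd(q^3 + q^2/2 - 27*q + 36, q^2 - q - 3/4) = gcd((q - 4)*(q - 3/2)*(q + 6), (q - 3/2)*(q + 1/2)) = q - 3/2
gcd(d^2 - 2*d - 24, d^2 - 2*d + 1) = 1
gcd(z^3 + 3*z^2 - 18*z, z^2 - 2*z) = z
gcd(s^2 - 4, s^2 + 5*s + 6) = s + 2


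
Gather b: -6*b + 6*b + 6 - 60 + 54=0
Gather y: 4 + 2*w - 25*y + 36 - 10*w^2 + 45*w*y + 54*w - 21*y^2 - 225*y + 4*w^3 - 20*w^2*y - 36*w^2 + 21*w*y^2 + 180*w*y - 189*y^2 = 4*w^3 - 46*w^2 + 56*w + y^2*(21*w - 210) + y*(-20*w^2 + 225*w - 250) + 40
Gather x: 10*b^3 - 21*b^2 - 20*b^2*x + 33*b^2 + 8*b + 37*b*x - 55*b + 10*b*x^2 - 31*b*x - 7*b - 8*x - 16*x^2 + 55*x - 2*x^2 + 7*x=10*b^3 + 12*b^2 - 54*b + x^2*(10*b - 18) + x*(-20*b^2 + 6*b + 54)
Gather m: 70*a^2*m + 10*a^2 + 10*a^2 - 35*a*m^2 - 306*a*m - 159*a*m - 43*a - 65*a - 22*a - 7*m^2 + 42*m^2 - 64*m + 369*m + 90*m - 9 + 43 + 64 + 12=20*a^2 - 130*a + m^2*(35 - 35*a) + m*(70*a^2 - 465*a + 395) + 110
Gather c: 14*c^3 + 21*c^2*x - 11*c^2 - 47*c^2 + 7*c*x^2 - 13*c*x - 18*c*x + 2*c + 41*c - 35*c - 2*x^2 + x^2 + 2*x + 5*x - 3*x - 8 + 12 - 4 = 14*c^3 + c^2*(21*x - 58) + c*(7*x^2 - 31*x + 8) - x^2 + 4*x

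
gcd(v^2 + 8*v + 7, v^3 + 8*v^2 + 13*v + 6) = v + 1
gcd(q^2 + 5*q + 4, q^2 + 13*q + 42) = 1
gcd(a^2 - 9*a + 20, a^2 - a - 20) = a - 5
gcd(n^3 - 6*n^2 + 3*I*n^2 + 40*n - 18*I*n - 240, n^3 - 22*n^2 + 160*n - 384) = n - 6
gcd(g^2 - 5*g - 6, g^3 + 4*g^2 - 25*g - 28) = g + 1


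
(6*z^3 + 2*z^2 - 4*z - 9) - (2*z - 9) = 6*z^3 + 2*z^2 - 6*z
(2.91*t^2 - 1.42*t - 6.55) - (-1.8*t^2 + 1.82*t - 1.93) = 4.71*t^2 - 3.24*t - 4.62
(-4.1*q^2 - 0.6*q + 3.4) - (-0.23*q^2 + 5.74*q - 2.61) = -3.87*q^2 - 6.34*q + 6.01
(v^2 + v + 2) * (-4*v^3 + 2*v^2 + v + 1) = -4*v^5 - 2*v^4 - 5*v^3 + 6*v^2 + 3*v + 2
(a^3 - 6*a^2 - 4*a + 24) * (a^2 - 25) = a^5 - 6*a^4 - 29*a^3 + 174*a^2 + 100*a - 600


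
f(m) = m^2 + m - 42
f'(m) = 2*m + 1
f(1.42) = -38.56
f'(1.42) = 3.84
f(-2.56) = -38.01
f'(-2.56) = -4.12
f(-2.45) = -38.45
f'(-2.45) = -3.90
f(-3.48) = -33.37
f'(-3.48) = -5.96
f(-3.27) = -34.58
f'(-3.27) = -5.54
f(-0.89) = -42.10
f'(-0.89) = -0.78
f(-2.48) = -38.33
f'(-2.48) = -3.96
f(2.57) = -32.83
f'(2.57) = 6.14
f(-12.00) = 90.00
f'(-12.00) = -23.00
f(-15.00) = 168.00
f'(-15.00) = -29.00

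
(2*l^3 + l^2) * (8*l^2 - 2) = 16*l^5 + 8*l^4 - 4*l^3 - 2*l^2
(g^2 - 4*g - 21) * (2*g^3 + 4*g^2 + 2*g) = 2*g^5 - 4*g^4 - 56*g^3 - 92*g^2 - 42*g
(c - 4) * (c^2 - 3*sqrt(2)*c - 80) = c^3 - 3*sqrt(2)*c^2 - 4*c^2 - 80*c + 12*sqrt(2)*c + 320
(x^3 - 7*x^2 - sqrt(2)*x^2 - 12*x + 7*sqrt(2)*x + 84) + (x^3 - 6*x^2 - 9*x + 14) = 2*x^3 - 13*x^2 - sqrt(2)*x^2 - 21*x + 7*sqrt(2)*x + 98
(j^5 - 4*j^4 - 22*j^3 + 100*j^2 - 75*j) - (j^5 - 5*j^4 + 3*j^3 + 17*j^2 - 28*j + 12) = j^4 - 25*j^3 + 83*j^2 - 47*j - 12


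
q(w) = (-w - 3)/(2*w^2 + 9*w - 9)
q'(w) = (-4*w - 9)*(-w - 3)/(2*w^2 + 9*w - 9)^2 - 1/(2*w^2 + 9*w - 9)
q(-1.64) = 0.07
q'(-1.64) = 0.06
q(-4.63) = -0.21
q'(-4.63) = 0.38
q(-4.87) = -0.35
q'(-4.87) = 0.86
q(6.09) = -0.08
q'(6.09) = 0.01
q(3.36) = -0.15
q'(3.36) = 0.05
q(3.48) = -0.14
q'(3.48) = 0.05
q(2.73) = -0.19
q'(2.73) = 0.09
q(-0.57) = 0.18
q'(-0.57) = 0.16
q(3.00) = -0.17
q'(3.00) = 0.07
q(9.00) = -0.05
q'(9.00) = 0.01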